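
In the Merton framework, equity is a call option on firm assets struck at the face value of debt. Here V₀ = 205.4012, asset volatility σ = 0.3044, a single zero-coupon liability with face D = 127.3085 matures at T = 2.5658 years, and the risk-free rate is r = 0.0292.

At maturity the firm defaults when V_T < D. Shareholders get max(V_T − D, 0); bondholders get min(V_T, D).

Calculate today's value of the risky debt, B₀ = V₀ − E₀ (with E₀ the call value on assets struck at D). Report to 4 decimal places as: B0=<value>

Equity is a call on the firm's assets struck at D = 127.3085:
d₁ = [ln(V₀/D) + (r + σ²/2)T] / (σ√T)
   = [ln(205.4012/127.3085) + (0.0292 + 0.5·0.3044²)·2.5658] / (0.3044·√2.5658)
   = [0.478352 + 0.193794] / 0.487591 = 1.378502
d₂ = d₁ − σ√T = 1.378502 − 0.487591 = 0.890911
N(d₁) = 0.915976,  N(d₂) = 0.813512,  e^(−rT) = 0.927816
E₀ = V₀·N(d₁) − D·e^(−rT)·N(d₂)
   = 205.4012·0.915976 − 127.3085·0.927816·0.813512 = 92.051442
B₀ = V₀ − E₀ = 205.4012 − 92.051442 = 113.349758

B0=113.3498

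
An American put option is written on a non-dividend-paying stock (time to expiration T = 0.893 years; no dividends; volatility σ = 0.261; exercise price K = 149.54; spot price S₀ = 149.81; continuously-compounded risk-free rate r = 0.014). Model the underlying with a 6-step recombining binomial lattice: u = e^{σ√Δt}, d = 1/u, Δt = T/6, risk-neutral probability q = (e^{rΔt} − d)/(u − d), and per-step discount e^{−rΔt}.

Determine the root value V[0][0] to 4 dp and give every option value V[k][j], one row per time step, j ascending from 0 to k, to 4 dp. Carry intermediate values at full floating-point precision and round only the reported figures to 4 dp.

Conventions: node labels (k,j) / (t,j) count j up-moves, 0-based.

Δt=0.14883, u=1.10593, d=0.90421, q=0.48519, disc=e^(-rΔt)=0.99792
k=6 terminal: V=max(K-S,0) → 67.6627 49.3965 27.0553 0.0000 0.0000 0.0000 0.0000
k=5: j=0 S=90.5510 intr=58.9890 cont=58.6778 V=58.9890[EX]; j=1 S=110.7522 intr=38.7878 cont=38.4766 V=38.7878[EX]; j=2 S=135.4601 intr=14.0799 cont=13.8994 V=14.0799[EX]; j=3 S=165.6801 intr=0.0000 cont=0.0000 V=0.0000[hold]; j=4 S=202.6420 intr=0.0000 cont=0.0000 V=0.0000[hold]; j=5 S=247.8498 intr=0.0000 cont=0.0000 V=0.0000[hold]
k=4: j=0 S=100.1435 intr=49.3965 cont=49.0853 V=49.3965[EX]; j=1 S=122.4847 intr=27.0553 cont=26.7441 V=27.0553[EX]; j=2 S=149.8100 intr=0.0000 cont=7.2334 V=7.2334[hold]; j=3 S=183.2314 intr=0.0000 cont=0.0000 V=0.0000[hold]; j=4 S=224.1088 intr=0.0000 cont=0.0000 V=0.0000[hold]
k=3: j=0 S=110.7522 intr=38.7878 cont=38.4766 V=38.7878[EX]; j=1 S=135.4601 intr=14.0799 cont=17.4017 V=17.4017[hold]; j=2 S=165.6801 intr=0.0000 cont=3.7161 V=3.7161[hold]; j=3 S=202.6420 intr=0.0000 cont=0.0000 V=0.0000[hold]
k=2: j=0 S=122.4847 intr=27.0553 cont=28.3524 V=28.3524[hold]; j=1 S=149.8100 intr=0.0000 cont=10.7392 V=10.7392[hold]; j=2 S=183.2314 intr=0.0000 cont=1.9091 V=1.9091[hold]
k=1: j=0 S=135.4601 intr=14.0799 cont=19.7654 V=19.7654[hold]; j=1 S=165.6801 intr=0.0000 cont=6.4415 V=6.4415[hold]
k=0: j=0 S=149.8100 intr=0.0000 cont=13.2731 V=13.2731[hold]

price = 13.2731
tree:
13.2731
19.7654 6.4415
28.3524 10.7392 1.9091
38.7878 17.4017 3.7161 0.0000
49.3965 27.0553 7.2334 0.0000 0.0000
58.9890 38.7878 14.0799 0.0000 0.0000 0.0000
67.6627 49.3965 27.0553 0.0000 0.0000 0.0000 0.0000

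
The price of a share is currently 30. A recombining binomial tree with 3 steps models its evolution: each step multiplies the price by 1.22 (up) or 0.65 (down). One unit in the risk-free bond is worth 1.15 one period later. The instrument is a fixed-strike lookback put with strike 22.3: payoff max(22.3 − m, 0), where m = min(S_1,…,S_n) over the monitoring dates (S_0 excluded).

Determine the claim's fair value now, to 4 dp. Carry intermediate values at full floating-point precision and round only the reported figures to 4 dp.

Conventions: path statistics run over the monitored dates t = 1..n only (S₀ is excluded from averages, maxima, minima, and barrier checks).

Under the martingale measure an up-move has probability p* = 0.8772; value the claim as the probability-weighted average of per-path payoffs, discounted 3 periods at R = 1.15.
Enumerate all 2^3 = 8 price paths (U = up ×1.22, D = down ×0.65); each path with k up-moves has probability p*^k·(1−p*)^(3−k).
DDD: m=8.2387, payoff=14.0612, prob=0.001852
UDD: m=15.4635, payoff=6.8365, prob=0.013229
DUD: m=15.4635, payoff=6.8365, prob=0.013229
UUD: m=29.0238, payoff=0.0000, prob=0.094496
DDU: m=12.6750, payoff=9.6250, prob=0.013229
UDU: m=23.7900, payoff=0.0000, prob=0.094496
DUU: m=19.5000, payoff=2.8000, prob=0.094496
UUU: m=36.6000, payoff=0.0000, prob=0.674972
Price = Σ prob·payoff / R^3 = 0.598852 / 1.520875 = 0.3938

price = 0.3938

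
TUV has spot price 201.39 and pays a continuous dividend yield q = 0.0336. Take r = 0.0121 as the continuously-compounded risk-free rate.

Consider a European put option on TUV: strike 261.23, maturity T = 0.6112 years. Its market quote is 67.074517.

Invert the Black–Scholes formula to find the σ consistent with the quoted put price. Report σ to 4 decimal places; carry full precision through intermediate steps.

sigma = 0.3483

At σ = 0.3483 the Black–Scholes value reproduces the quote:
σ√T = 0.3483·√0.6112 = 0.272298
d₁ = (ln(S/K) + (r−q+σ²/2)T) / (σ√T) = (ln(201.39/261.23) + (0.0121−0.0336+0.3483²/2)·0.6112) / 0.272298 = (-0.260158 + 0.023932) / 0.272298 = -0.867524
d₂ = d₁ − σ√T = -0.867524 − 0.272298 = -1.139823
e^{−rT} = 0.992632
e^{−qT} = 0.979673
N(−d₁) = 0.807173,  N(−d₂) = 0.872820
V = K·e^{−rT}·N(−d₂) − S·e^{−qT}·N(−d₁) = 226.326737 − 159.252220 = 67.074517 (equal to the quote); since ∂V/∂σ > 0 for all σ, the implied volatility is unique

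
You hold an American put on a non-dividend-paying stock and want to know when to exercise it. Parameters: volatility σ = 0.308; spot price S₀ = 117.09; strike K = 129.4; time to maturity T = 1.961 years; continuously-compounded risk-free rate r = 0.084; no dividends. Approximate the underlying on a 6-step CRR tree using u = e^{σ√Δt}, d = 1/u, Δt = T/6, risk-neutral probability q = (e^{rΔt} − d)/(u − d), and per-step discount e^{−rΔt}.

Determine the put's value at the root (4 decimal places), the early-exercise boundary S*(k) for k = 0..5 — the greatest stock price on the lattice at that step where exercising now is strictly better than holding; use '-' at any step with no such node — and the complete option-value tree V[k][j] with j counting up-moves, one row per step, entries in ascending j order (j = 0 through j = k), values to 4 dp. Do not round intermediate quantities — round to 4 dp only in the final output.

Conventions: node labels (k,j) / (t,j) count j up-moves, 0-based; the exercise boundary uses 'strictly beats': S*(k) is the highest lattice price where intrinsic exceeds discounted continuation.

Δt=0.32683, u=1.19254, d=0.83855, q=0.53472, disc=e^(-rΔt)=0.97292
k=6 terminal: V=max(K-S,0) → 88.6908 71.5058 47.0664 12.3100 0.0000 0.0000 0.0000
k=5: j=0 S=48.5471 intr=80.8529 cont=77.3486 V=80.8529[EX]; j=1 S=69.0408 intr=60.3592 cont=56.8549 V=60.3592[EX]; j=2 S=98.1858 intr=31.2142 cont=27.7100 V=31.2142[EX]; j=3 S=139.6340 intr=0.0000 cont=5.5724 V=5.5724[hold]; j=4 S=198.5791 intr=0.0000 cont=0.0000 V=0.0000[hold]; j=5 S=282.4074 intr=0.0000 cont=0.0000 V=0.0000[hold]  S*(5)=98.1858
k=4: j=0 S=57.8942 intr=71.5058 cont=68.0016 V=71.5058[EX]; j=1 S=82.3336 intr=47.0664 cont=43.5621 V=47.0664[EX]; j=2 S=117.0900 intr=12.3100 cont=17.0290 V=17.0290[hold]; j=3 S=166.5184 intr=0.0000 cont=2.5225 V=2.5225[hold]; j=4 S=236.8126 intr=0.0000 cont=0.0000 V=0.0000[hold]  S*(4)=82.3336
k=3: j=0 S=69.0408 intr=60.3592 cont=56.8549 V=60.3592[EX]; j=1 S=98.1858 intr=31.2142 cont=30.1650 V=31.2142[EX]; j=2 S=139.6340 intr=0.0000 cont=9.0209 V=9.0209[hold]; j=3 S=198.5791 intr=0.0000 cont=1.1419 V=1.1419[hold]  S*(3)=98.1858
k=2: j=0 S=82.3336 intr=47.0664 cont=43.5621 V=47.0664[EX]; j=1 S=117.0900 intr=12.3100 cont=18.8230 V=18.8230[hold]; j=2 S=166.5184 intr=0.0000 cont=4.6776 V=4.6776[hold]  S*(2)=82.3336
k=1: j=0 S=98.1858 intr=31.2142 cont=31.0984 V=31.2142[EX]; j=1 S=139.6340 intr=0.0000 cont=10.9542 V=10.9542[hold]  S*(1)=98.1858
k=0: j=0 S=117.0900 intr=12.3100 cont=19.8288 V=19.8288[hold]  S*(0)=-

price = 19.8288
boundary = - 98.1858 82.3336 98.1858 82.3336 98.1858
tree:
19.8288
31.2142 10.9542
47.0664 18.8230 4.6776
60.3592 31.2142 9.0209 1.1419
71.5058 47.0664 17.0290 2.5225 0.0000
80.8529 60.3592 31.2142 5.5724 0.0000 0.0000
88.6908 71.5058 47.0664 12.3100 0.0000 0.0000 0.0000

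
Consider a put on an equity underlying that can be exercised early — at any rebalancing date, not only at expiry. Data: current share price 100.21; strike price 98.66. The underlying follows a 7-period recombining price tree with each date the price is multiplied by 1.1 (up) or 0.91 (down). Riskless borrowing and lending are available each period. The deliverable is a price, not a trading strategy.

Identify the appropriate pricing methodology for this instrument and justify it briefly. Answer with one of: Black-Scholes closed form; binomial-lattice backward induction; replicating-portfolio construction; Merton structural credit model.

framework: binomial-lattice backward induction

Key observation: the defining feature is the embedded early-exercise option across 7 discrete dates on the spot-100.21 tree; pricing the strike-98.66 put means working backward with an exercise test at every node.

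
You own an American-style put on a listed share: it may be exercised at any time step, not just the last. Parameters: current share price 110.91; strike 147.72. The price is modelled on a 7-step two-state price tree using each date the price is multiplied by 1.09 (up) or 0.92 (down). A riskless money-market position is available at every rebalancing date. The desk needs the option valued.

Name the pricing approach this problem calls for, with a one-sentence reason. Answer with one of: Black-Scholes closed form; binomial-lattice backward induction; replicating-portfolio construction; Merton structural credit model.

Key observation: with exercise allowed before expiry on a discrete up/down model (7 steps from spot 110.91), the strike-147.72 put's value must be rolled back through the tree testing early exercise at each node.

framework: binomial-lattice backward induction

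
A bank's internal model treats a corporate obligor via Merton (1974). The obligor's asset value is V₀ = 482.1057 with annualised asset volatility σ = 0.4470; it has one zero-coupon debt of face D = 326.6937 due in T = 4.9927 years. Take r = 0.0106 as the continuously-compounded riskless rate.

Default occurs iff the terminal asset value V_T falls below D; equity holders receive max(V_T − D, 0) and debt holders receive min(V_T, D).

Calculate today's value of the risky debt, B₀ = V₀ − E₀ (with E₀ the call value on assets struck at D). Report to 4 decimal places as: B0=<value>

Equity is a call on the firm's assets struck at D = 326.6937:
d₁ = [ln(V₀/D) + (r + σ²/2)T] / (σ√T)
   = [ln(482.1057/326.6937) + (0.0106 + 0.5·0.4470²)·4.9927] / (0.4470·√4.9927)
   = [0.389140 + 0.551716] / 0.998792 = 0.941994
d₂ = d₁ − σ√T = 0.941994 − 0.998792 = -0.056799
N(d₁) = 0.826902,  N(d₂) = 0.477353,  e^(−rT) = 0.948453
E₀ = V₀·N(d₁) − D·e^(−rT)·N(d₂)
   = 482.1057·0.826902 − 326.6937·0.948453·0.477353 = 250.744661
B₀ = V₀ − E₀ = 482.1057 − 250.744661 = 231.361039

B0=231.3610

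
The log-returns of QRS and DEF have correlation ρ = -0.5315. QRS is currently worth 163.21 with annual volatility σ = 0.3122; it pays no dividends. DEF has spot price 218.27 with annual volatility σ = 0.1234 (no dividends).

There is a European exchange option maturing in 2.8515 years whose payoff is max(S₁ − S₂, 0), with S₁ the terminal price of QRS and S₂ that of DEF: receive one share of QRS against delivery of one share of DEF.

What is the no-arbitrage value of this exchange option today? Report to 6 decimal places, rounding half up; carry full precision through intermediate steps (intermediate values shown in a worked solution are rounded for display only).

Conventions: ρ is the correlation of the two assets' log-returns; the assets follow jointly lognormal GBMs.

exchange price = 26.419785

σ_eff = √(σ₁² + σ₂² − 2ρσ₁σ₂) = √(0.3122² + 0.1234² − 2·-0.5315·0.3122·0.1234) = 0.391981
d₁ = (ln(S₁/S₂) + (q₂ − q₁ + σ_eff²/2)T) / (σ_eff√T) = (ln(163.21/218.27) + (0.0 − 0.0 + 0.076824)·2.8515) / 0.661914 = -0.108217
d₂ = d₁ − σ_eff√T = -0.108217 − 0.661914 = -0.770131
N(d₁) = 0.456912,  N(d₂) = 0.220611
V = S₁·e^{−q₁T}·N(d₁) − S₂·e^{−q₂T}·N(d₂) = 74.572598 − 48.152813 = 26.419785
Key observation: r never enters — measured in units of DEF, the claim is a call on S₁/S₂ struck at 1, so only the dividend yields and σ_eff matter.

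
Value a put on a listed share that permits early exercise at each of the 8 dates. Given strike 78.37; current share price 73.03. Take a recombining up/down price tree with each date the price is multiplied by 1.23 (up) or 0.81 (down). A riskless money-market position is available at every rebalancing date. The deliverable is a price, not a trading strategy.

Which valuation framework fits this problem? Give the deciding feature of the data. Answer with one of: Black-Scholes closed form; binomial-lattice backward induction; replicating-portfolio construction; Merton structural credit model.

framework: binomial-lattice backward induction

Key observation: with exercise allowed before expiry on a discrete up/down model (8 steps from spot 73.03), the strike-78.37 put's value must be rolled back through the tree testing early exercise at each node.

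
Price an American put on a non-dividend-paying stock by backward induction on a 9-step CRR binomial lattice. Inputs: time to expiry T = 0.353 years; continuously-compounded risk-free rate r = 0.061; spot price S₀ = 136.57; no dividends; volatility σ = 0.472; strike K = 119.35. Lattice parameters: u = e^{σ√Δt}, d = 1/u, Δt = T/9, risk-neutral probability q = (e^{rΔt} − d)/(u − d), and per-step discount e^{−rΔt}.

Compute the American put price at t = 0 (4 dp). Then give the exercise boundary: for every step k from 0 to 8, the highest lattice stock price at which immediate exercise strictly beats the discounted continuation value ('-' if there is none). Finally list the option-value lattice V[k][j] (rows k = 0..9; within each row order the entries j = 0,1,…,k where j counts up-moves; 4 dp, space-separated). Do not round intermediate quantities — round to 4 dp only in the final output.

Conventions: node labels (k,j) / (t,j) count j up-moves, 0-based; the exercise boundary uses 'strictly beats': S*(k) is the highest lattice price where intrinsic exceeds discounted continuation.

Δt=0.03922, u=1.09799, d=0.91076, q=0.48944, disc=e^(-rΔt)=0.99761
k=9 terminal: V=max(K-S,0) → 60.4679 48.3632 33.7702 16.1773 0.0000 0.0000 0.0000 0.0000 0.0000 0.0000
k=8: j=0 S=64.6518 intr=54.6982 cont=54.4130 V=54.6982[EX]; j=1 S=77.9425 intr=41.4075 cont=41.1223 V=41.4075[EX]; j=2 S=93.9654 intr=25.3846 cont=25.0994 V=25.3846[EX]; j=3 S=113.2822 intr=6.0678 cont=8.2397 V=8.2397[hold]; j=4 S=136.5700 intr=0.0000 cont=0.0000 V=0.0000[hold]; j=5 S=164.6452 intr=0.0000 cont=0.0000 V=0.0000[hold]; j=6 S=198.4919 intr=0.0000 cont=0.0000 V=0.0000[hold]; j=7 S=239.2966 intr=0.0000 cont=0.0000 V=0.0000[hold]; j=8 S=288.4896 intr=0.0000 cont=0.0000 V=0.0000[hold]  S*(8)=93.9654
k=7: j=0 S=70.9868 intr=48.3632 cont=48.0780 V=48.3632[EX]; j=1 S=85.5798 intr=33.7702 cont=33.4850 V=33.7702[EX]; j=2 S=103.1727 intr=16.1773 cont=16.9526 V=16.9526[hold]; j=3 S=124.3823 intr=0.0000 cont=4.1968 V=4.1968[hold]; j=4 S=149.9520 intr=0.0000 cont=0.0000 V=0.0000[hold]; j=5 S=180.7781 intr=0.0000 cont=0.0000 V=0.0000[hold]; j=6 S=217.9413 intr=0.0000 cont=0.0000 V=0.0000[hold]; j=7 S=262.7443 intr=0.0000 cont=0.0000 V=0.0000[hold]  S*(7)=85.5798
k=6: j=0 S=77.9425 intr=41.4075 cont=41.1223 V=41.4075[EX]; j=1 S=93.9654 intr=25.3846 cont=25.4780 V=25.4780[hold]; j=2 S=113.2822 intr=6.0678 cont=10.6838 V=10.6838[hold]; j=3 S=136.5700 intr=0.0000 cont=2.1376 V=2.1376[hold]; j=4 S=164.6452 intr=0.0000 cont=0.0000 V=0.0000[hold]; j=5 S=198.4919 intr=0.0000 cont=0.0000 V=0.0000[hold]; j=6 S=239.2966 intr=0.0000 cont=0.0000 V=0.0000[hold]  S*(6)=77.9425
k=5: j=0 S=85.5798 intr=33.7702 cont=33.5306 V=33.7702[EX]; j=1 S=103.1727 intr=16.1773 cont=18.1935 V=18.1935[hold]; j=2 S=124.3823 intr=0.0000 cont=6.4854 V=6.4854[hold]; j=3 S=149.9520 intr=0.0000 cont=1.0888 V=1.0888[hold]; j=4 S=180.7781 intr=0.0000 cont=0.0000 V=0.0000[hold]; j=5 S=217.9413 intr=0.0000 cont=0.0000 V=0.0000[hold]  S*(5)=85.5798
k=4: j=0 S=93.9654 intr=25.3846 cont=26.0838 V=26.0838[hold]; j=1 S=113.2822 intr=6.0678 cont=12.4333 V=12.4333[hold]; j=2 S=136.5700 intr=0.0000 cont=3.8349 V=3.8349[hold]; j=3 S=164.6452 intr=0.0000 cont=0.5545 V=0.5545[hold]; j=4 S=198.4919 intr=0.0000 cont=0.0000 V=0.0000[hold]  S*(4)=-
k=3: j=0 S=103.1727 intr=16.1773 cont=19.3563 V=19.3563[hold]; j=1 S=124.3823 intr=0.0000 cont=8.2052 V=8.2052[hold]; j=2 S=149.9520 intr=0.0000 cont=2.2240 V=2.2240[hold]; j=3 S=180.7781 intr=0.0000 cont=0.2825 V=0.2825[hold]  S*(3)=-
k=2: j=0 S=113.2822 intr=6.0678 cont=13.8653 V=13.8653[hold]; j=1 S=136.5700 intr=0.0000 cont=5.2651 V=5.2651[hold]; j=2 S=164.6452 intr=0.0000 cont=1.2707 V=1.2707[hold]  S*(2)=-
k=1: j=0 S=124.3823 intr=0.0000 cont=9.6329 V=9.6329[hold]; j=1 S=149.9520 intr=0.0000 cont=3.3022 V=3.3022[hold]  S*(1)=-
k=0: j=0 S=136.5700 intr=0.0000 cont=6.5188 V=6.5188[hold]  S*(0)=-

price = 6.5188
boundary = - - - - - 85.5798 77.9425 85.5798 93.9654
tree:
6.5188
9.6329 3.3022
13.8653 5.2651 1.2707
19.3563 8.2052 2.2240 0.2825
26.0838 12.4333 3.8349 0.5545 0.0000
33.7702 18.1935 6.4854 1.0888 0.0000 0.0000
41.4075 25.4780 10.6838 2.1376 0.0000 0.0000 0.0000
48.3632 33.7702 16.9526 4.1968 0.0000 0.0000 0.0000 0.0000
54.6982 41.4075 25.3846 8.2397 0.0000 0.0000 0.0000 0.0000 0.0000
60.4679 48.3632 33.7702 16.1773 0.0000 0.0000 0.0000 0.0000 0.0000 0.0000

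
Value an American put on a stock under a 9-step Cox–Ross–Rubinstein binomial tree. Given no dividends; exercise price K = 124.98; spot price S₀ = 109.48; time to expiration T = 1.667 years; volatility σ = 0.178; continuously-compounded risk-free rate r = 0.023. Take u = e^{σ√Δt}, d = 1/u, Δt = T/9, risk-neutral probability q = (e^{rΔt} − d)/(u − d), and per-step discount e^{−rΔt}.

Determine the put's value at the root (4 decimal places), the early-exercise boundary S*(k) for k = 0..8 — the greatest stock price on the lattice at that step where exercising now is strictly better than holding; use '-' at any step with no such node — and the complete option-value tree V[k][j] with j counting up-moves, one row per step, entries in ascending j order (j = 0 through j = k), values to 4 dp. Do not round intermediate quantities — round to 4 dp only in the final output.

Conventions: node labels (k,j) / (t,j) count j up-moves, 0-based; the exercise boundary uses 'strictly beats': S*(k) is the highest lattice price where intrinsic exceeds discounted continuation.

price = 18.1368
boundary = - - 93.9280 87.0012 93.9280 101.4063 93.9280 101.4063 109.4800
tree:
18.1368
24.0810 12.5479
31.0520 17.5504 7.8217
37.9788 23.7653 11.6954 4.1461
44.3948 31.0520 16.9271 6.7407 1.6751
50.3376 37.9788 23.5737 10.6497 3.0218 0.3886
55.8422 44.3948 31.0520 16.2251 5.3544 0.7942 0.0000
60.9408 50.3376 37.9788 23.5737 9.2638 1.6235 0.0000 0.0000
65.6634 55.8422 44.3948 31.0520 15.5000 3.3186 0.0000 0.0000 0.0000
70.0378 60.9408 50.3376 37.9788 23.5737 6.7835 0.0000 0.0000 0.0000 0.0000

Δt=0.18522  u=1.07962  d=0.92625  q=0.50869  discount=0.99575
step 9 (expiry): payoffs max(K−S,0) = 70.0378 60.9408 50.3376 37.9788 23.5737 6.7835 0.0000 0.0000 0.0000 0.0000
step 8: (k=8,j=0): S=59.3166, K−S=65.6634, hold=65.1321 ⇒ V=65.6634 exercise | (k=8,j=1): S=69.1378, K−S=55.8422, hold=55.3109 ⇒ V=55.8422 exercise | (k=8,j=2): S=80.5852, K−S=44.3948, hold=43.8635 ⇒ V=44.3948 exercise | (k=8,j=3): S=93.9280, K−S=31.0520, hold=30.5207 ⇒ V=31.0520 exercise | (k=8,j=4): S=109.4800, K−S=15.5000, hold=14.9687 ⇒ V=15.5000 exercise | (k=8,j=5): S=127.6070, K−S=0.0000, hold=3.3186 ⇒ V=3.3186 continue | (k=8,j=6): S=148.7353, K−S=0.0000, hold=0.0000 ⇒ V=0.0000 continue | (k=8,j=7): S=173.3620, K−S=0.0000, hold=0.0000 ⇒ V=0.0000 continue | (k=8,j=8): S=202.0662, K−S=0.0000, hold=0.0000 ⇒ V=0.0000 continue  boundary S*=109.4800
step 7: (k=7,j=0): S=64.0392, K−S=60.9408, hold=60.4095 ⇒ V=60.9408 exercise | (k=7,j=1): S=74.6424, K−S=50.3376, hold=49.8063 ⇒ V=50.3376 exercise | (k=7,j=2): S=87.0012, K−S=37.9788, hold=37.4475 ⇒ V=37.9788 exercise | (k=7,j=3): S=101.4063, K−S=23.5737, hold=23.0424 ⇒ V=23.5737 exercise | (k=7,j=4): S=118.1965, K−S=6.7835, hold=9.2638 ⇒ V=9.2638 continue | (k=7,j=5): S=137.7667, K−S=0.0000, hold=1.6235 ⇒ V=1.6235 continue | (k=7,j=6): S=160.5773, K−S=0.0000, hold=0.0000 ⇒ V=0.0000 continue | (k=7,j=7): S=187.1646, K−S=0.0000, hold=0.0000 ⇒ V=0.0000 continue  boundary S*=101.4063
step 6: (k=6,j=0): S=69.1378, K−S=55.8422, hold=55.3109 ⇒ V=55.8422 exercise | (k=6,j=1): S=80.5852, K−S=44.3948, hold=43.8635 ⇒ V=44.3948 exercise | (k=6,j=2): S=93.9280, K−S=31.0520, hold=30.5207 ⇒ V=31.0520 exercise | (k=6,j=3): S=109.4800, K−S=15.5000, hold=16.2251 ⇒ V=16.2251 continue | (k=6,j=4): S=127.6070, K−S=0.0000, hold=5.3544 ⇒ V=5.3544 continue | (k=6,j=5): S=148.7353, K−S=0.0000, hold=0.7942 ⇒ V=0.7942 continue | (k=6,j=6): S=173.3620, K−S=0.0000, hold=0.0000 ⇒ V=0.0000 continue  boundary S*=93.9280
step 5: (k=5,j=0): S=74.6424, K−S=50.3376, hold=49.8063 ⇒ V=50.3376 exercise | (k=5,j=1): S=87.0012, K−S=37.9788, hold=37.4475 ⇒ V=37.9788 exercise | (k=5,j=2): S=101.4063, K−S=23.5737, hold=23.4097 ⇒ V=23.5737 exercise | (k=5,j=3): S=118.1965, K−S=6.7835, hold=10.6497 ⇒ V=10.6497 continue | (k=5,j=4): S=137.7667, K−S=0.0000, hold=3.0218 ⇒ V=3.0218 continue | (k=5,j=5): S=160.5773, K−S=0.0000, hold=0.3886 ⇒ V=0.3886 continue  boundary S*=101.4063
step 4: (k=4,j=0): S=80.5852, K−S=44.3948, hold=43.8635 ⇒ V=44.3948 exercise | (k=4,j=1): S=93.9280, K−S=31.0520, hold=30.5207 ⇒ V=31.0520 exercise | (k=4,j=2): S=109.4800, K−S=15.5000, hold=16.9271 ⇒ V=16.9271 continue | (k=4,j=3): S=127.6070, K−S=0.0000, hold=6.7407 ⇒ V=6.7407 continue | (k=4,j=4): S=148.7353, K−S=0.0000, hold=1.6751 ⇒ V=1.6751 continue  boundary S*=93.9280
step 3: (k=3,j=0): S=87.0012, K−S=37.9788, hold=37.4475 ⇒ V=37.9788 exercise | (k=3,j=1): S=101.4063, K−S=23.5737, hold=23.7653 ⇒ V=23.7653 continue | (k=3,j=2): S=118.1965, K−S=6.7835, hold=11.6954 ⇒ V=11.6954 continue | (k=3,j=3): S=137.7667, K−S=0.0000, hold=4.1461 ⇒ V=4.1461 continue  boundary S*=87.0012
step 2: (k=2,j=0): S=93.9280, K−S=31.0520, hold=30.6177 ⇒ V=31.0520 exercise | (k=2,j=1): S=109.4800, K−S=15.5000, hold=17.5504 ⇒ V=17.5504 continue | (k=2,j=2): S=127.6070, K−S=0.0000, hold=7.8217 ⇒ V=7.8217 continue  boundary S*=93.9280
step 1: (k=1,j=0): S=101.4063, K−S=23.5737, hold=24.0810 ⇒ V=24.0810 continue | (k=1,j=1): S=118.1965, K−S=6.7835, hold=12.5479 ⇒ V=12.5479 continue  boundary S*=-
step 0: (k=0,j=0): S=109.4800, K−S=15.5000, hold=18.1368 ⇒ V=18.1368 continue  boundary S*=-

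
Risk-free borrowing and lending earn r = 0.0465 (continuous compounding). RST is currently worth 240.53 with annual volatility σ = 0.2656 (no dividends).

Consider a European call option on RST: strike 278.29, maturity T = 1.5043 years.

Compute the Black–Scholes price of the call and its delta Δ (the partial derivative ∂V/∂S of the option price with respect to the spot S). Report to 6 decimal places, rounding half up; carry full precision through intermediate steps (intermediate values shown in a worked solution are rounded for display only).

σ√T = 0.2656·√1.5043 = 0.325758
d₁ = (ln(S/K) + (r+σ²/2)T) / (σ√T) = (ln(240.53/278.29) + (0.0465+0.2656²/2)·1.5043) / 0.325758 = (-0.145819 + 0.123009) / 0.325758 = -0.070021
d₂ = d₁ − σ√T = -0.070021 − 0.325758 = -0.395779
e^{−rT} = 0.932440
N(d₁) = 0.472089,  N(d₂) = 0.346134
Call price V = S·N(d₁) − K·e^{−rT}·N(d₂) = 113.551480 − 89.817952 = 23.733528
Δ = N(d₁) = 0.472089

price = 23.733528
Δ = 0.472089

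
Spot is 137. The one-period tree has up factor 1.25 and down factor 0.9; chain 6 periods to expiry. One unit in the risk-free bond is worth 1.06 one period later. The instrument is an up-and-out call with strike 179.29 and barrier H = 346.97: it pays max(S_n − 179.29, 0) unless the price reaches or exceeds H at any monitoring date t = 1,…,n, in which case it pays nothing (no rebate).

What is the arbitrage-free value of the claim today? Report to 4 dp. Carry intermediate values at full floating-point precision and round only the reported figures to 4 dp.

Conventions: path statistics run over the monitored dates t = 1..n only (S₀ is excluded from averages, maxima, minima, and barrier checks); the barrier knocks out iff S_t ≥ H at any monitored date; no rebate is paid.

Set p* = 0.4571 (from d < R < u); the path-dependent value is the discounted p*-expectation over all price paths.
Enumerate all 2^6 = 64 price paths (U = up ×1.25, D = down ×0.9); each path with k up-moves has probability p*^k·(1−p*)^(6−k).
DDDDDD: M=123.3000, payoff=0.0000, prob=0.025593
UDDDDD: M=171.2500, payoff=0.0000, prob=0.021552
DUDDDD: M=154.1250, payoff=0.0000, prob=0.021552
UUDDDD: M=214.0625, payoff=0.0000, prob=0.018149
DDUDDD: M=138.7125, payoff=0.0000, prob=0.021552
UDUDDD: M=192.6562, payoff=0.0000, prob=0.018149
DUUDDD: M=192.6562, payoff=0.0000, prob=0.018149
UUUDDD: M=267.5781, payoff=15.7745, prob=0.015283
DDDUDD: M=124.8413, payoff=0.0000, prob=0.021552
UDDUDD: M=173.3906, payoff=0.0000, prob=0.018149
DUDUDD: M=173.3906, payoff=0.0000, prob=0.018149
UUDUDD: M=240.8203, payoff=15.7745, prob=0.015283
DDUUDD: M=173.3906, payoff=0.0000, prob=0.018149
UDUUDD: M=240.8203, payoff=15.7745, prob=0.015283
DUUUDD: M=240.8203, payoff=15.7745, prob=0.015283
UUUUDD: M=334.4727, payoff=91.6329, prob=0.012870
DDDDUD: M=123.3000, payoff=0.0000, prob=0.021552
UDDDUD: M=171.2500, payoff=0.0000, prob=0.018149
DUDDUD: M=156.0516, payoff=0.0000, prob=0.018149
UUDDUD: M=216.7383, payoff=15.7745, prob=0.015283
DDUDUD: M=156.0516, payoff=0.0000, prob=0.018149
UDUDUD: M=216.7383, payoff=15.7745, prob=0.015283
DUUDUD: M=216.7383, payoff=15.7745, prob=0.015283
UUUDUD: M=301.0254, payoff=91.6329, prob=0.012870
DDDUUD: M=156.0516, payoff=0.0000, prob=0.018149
UDDUUD: M=216.7383, payoff=15.7745, prob=0.015283
DUDUUD: M=216.7383, payoff=15.7745, prob=0.015283
UUDUUD: M=301.0254, payoff=91.6329, prob=0.012870
DDUUUD: M=216.7383, payoff=15.7745, prob=0.015283
UDUUUD: M=301.0254, payoff=91.6329, prob=0.012870
DUUUUD: M=301.0254, payoff=91.6329, prob=0.012870
UUUUUD: M=418.0908, payoff=0.0000, prob=0.010838
DDDDDU: M=123.3000, payoff=0.0000, prob=0.021552
UDDDDU: M=171.2500, payoff=0.0000, prob=0.018149
DUDDDU: M=154.1250, payoff=0.0000, prob=0.018149
UUDDDU: M=214.0625, payoff=15.7745, prob=0.015283
DDUDDU: M=140.4464, payoff=0.0000, prob=0.018149
UDUDDU: M=195.0645, payoff=15.7745, prob=0.015283
DUUDDU: M=195.0645, payoff=15.7745, prob=0.015283
UUUDDU: M=270.9229, payoff=91.6329, prob=0.012870
DDDUDU: M=140.4464, payoff=0.0000, prob=0.018149
UDDUDU: M=195.0645, payoff=15.7745, prob=0.015283
DUDUDU: M=195.0645, payoff=15.7745, prob=0.015283
UUDUDU: M=270.9229, payoff=91.6329, prob=0.012870
DDUUDU: M=195.0645, payoff=15.7745, prob=0.015283
UDUUDU: M=270.9229, payoff=91.6329, prob=0.012870
DUUUDU: M=270.9229, payoff=91.6329, prob=0.012870
UUUUDU: M=376.2817, payoff=0.0000, prob=0.010838
DDDDUU: M=140.4464, payoff=0.0000, prob=0.018149
UDDDUU: M=195.0645, payoff=15.7745, prob=0.015283
DUDDUU: M=195.0645, payoff=15.7745, prob=0.015283
UUDDUU: M=270.9229, payoff=91.6329, prob=0.012870
DDUDUU: M=195.0645, payoff=15.7745, prob=0.015283
UDUDUU: M=270.9229, payoff=91.6329, prob=0.012870
DUUDUU: M=270.9229, payoff=91.6329, prob=0.012870
UUUDUU: M=376.2817, payoff=0.0000, prob=0.010838
DDDUUU: M=195.0645, payoff=15.7745, prob=0.015283
UDDUUU: M=270.9229, payoff=91.6329, prob=0.012870
DUDUUU: M=270.9229, payoff=91.6329, prob=0.012870
UUDUUU: M=376.2817, payoff=0.0000, prob=0.010838
DDUUUU: M=270.9229, payoff=91.6329, prob=0.012870
UDUUUU: M=376.2817, payoff=0.0000, prob=0.010838
DUUUUU: M=376.2817, payoff=0.0000, prob=0.010838
UUUUUU: M=522.6135, payoff=0.0000, prob=0.009127
Price = Σ prob·payoff / R^6 = 22.511397 / 1.418519 = 15.8696

price = 15.8696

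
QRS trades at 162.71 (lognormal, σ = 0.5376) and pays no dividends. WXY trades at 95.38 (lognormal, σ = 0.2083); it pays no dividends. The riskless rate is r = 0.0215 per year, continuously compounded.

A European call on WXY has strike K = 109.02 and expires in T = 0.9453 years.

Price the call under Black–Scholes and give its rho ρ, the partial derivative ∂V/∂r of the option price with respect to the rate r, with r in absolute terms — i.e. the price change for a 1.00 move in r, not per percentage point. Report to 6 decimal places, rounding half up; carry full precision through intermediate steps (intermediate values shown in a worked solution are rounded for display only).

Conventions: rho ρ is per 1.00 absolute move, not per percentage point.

σ√T = 0.2083·√0.9453 = 0.202523
d₁ = (ln(S/K) + (r+σ²/2)T) / (σ√T) = (ln(95.38/109.02) + (0.0215+0.2083²/2)·0.9453) / 0.202523 = (-0.133662 + 0.040832) / 0.202523 = -0.458372
d₂ = d₁ − σ√T = -0.458372 − 0.202523 = -0.660894
e^{−rT} = 0.979881
N(d₁) = 0.323343,  N(d₂) = 0.254340
Call price V = S·N(d₁) − K·e^{−rT}·N(d₂) = 30.840432 − 27.170290 = 3.670142
ρ = K·T·e^{−rT}·N(d₂) = 25.684075

price = 3.670142
ρ = 25.684075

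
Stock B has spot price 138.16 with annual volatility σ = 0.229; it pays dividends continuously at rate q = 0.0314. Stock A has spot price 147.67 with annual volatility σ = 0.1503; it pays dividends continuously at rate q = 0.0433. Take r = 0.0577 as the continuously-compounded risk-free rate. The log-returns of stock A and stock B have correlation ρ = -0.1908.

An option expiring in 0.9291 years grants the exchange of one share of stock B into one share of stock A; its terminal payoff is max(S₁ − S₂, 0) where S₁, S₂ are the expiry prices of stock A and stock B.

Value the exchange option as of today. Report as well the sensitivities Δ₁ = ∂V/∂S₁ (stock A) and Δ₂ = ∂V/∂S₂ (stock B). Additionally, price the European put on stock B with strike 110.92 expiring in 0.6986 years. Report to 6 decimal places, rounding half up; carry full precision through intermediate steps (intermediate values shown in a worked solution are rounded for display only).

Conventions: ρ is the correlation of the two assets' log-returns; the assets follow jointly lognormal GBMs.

σ_eff = √(σ₁² + σ₂² − 2ρσ₁σ₂) = √(0.1503² + 0.229² − 2·-0.1908·0.1503·0.229) = 0.296926
d₁ = (ln(S₁/S₂) + (q₂ − q₁ + σ_eff²/2)T) / (σ_eff√T) = (ln(147.67/138.16) + (0.0314 − 0.0433 + 0.044083)·0.9291) / 0.286207 = 0.337059
d₂ = d₁ − σ_eff√T = 0.337059 − 0.286207 = 0.050852
N(d₁) = 0.631964,  N(d₂) = 0.520278
V = S₁·e^{−q₁T}·N(d₁) − S₂·e^{−q₂T}·N(d₂) = 89.642243 − 69.814878 = 19.827365
Δ₁ = e^{−q₁T}·N(d₁) = 0.607044;  Δ₂ = −e^{−q₂T}·N(d₂) = -0.505319
[vanilla: stock B put K=110.92]
σ√T = 0.229·√0.6986 = 0.191403
d₁ = (ln(S/K) + (r−q+σ²/2)T) / (σ√T) = (ln(138.16/110.92) + (0.0577−0.0314+0.229²/2)·0.6986) / 0.191403 = (0.219603 + 0.036691) / 0.191403 = 1.339025
d₂ = d₁ − σ√T = 1.339025 − 0.191403 = 1.147622
e^{−rT} = 0.960492
e^{−qT} = 0.978303
N(−d₁) = 0.090281,  N(−d₂) = 0.125562
price = K·e^{−rT}·N(−d₂) − S·e^{−qT}·N(−d₁) = 13.377143 − 12.202622 = 1.174520

exchange price = 19.827365
Δ1 = 0.607044
Δ2 = -0.505319
price(stock B put K=110.92) = 1.174520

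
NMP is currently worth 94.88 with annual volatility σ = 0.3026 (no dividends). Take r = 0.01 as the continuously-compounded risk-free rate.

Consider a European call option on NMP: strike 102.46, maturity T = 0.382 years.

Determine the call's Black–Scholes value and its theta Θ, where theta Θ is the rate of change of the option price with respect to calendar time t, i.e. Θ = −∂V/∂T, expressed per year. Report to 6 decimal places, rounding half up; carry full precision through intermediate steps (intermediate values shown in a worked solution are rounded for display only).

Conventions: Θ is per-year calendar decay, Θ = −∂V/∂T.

σ√T = 0.3026·√0.382 = 0.187025
d₁ = (ln(S/K) + (r+σ²/2)T) / (σ√T) = (ln(94.88/102.46) + (0.01+0.3026²/2)·0.382) / 0.187025 = (-0.076860 + 0.021309) / 0.187025 = -0.297020
d₂ = d₁ − σ√T = -0.297020 − 0.187025 = -0.484045
e^{−rT} = 0.996187
N(d₁) = 0.383226,  N(d₂) = 0.314177
Call price V = S·N(d₁) − K·e^{−rT}·N(d₂) = 36.360446 − 32.067823 = 4.292623
φ(d₁) = (1/√(2π))·e^{−d₁²/2} = 0.381727
Θ = −S·φ(d₁)·σ/(2√T) − r·K·e^{−rT}·N(d₂) = −8.866150 − 0.320678 = -9.186828

price = 4.292623
Θ = -9.186828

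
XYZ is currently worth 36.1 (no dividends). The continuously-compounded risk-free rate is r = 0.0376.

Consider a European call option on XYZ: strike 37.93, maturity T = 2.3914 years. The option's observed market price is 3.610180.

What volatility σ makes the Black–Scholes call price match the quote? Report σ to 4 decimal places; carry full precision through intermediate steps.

At σ = 0.1302 the Black–Scholes value reproduces the quote:
σ√T = 0.1302·√2.3914 = 0.201343
d₁ = (ln(S/K) + (r+σ²/2)T) / (σ√T) = (ln(36.1/37.93) + (0.0376+0.1302²/2)·2.3914) / 0.201343 = (-0.049449 + 0.110186) / 0.201343 = 0.301657
d₂ = d₁ − σ√T = 0.301657 − 0.201343 = 0.100314
e^{−rT} = 0.914007
N(d₁) = 0.618543,  N(d₂) = 0.539953
V = S·N(d₁) − K·e^{−rT}·N(d₂) = 22.329417 − 18.719238 = 3.610180 (matching the quote); vega is positive throughout, so no other σ reproduces this price

sigma = 0.1302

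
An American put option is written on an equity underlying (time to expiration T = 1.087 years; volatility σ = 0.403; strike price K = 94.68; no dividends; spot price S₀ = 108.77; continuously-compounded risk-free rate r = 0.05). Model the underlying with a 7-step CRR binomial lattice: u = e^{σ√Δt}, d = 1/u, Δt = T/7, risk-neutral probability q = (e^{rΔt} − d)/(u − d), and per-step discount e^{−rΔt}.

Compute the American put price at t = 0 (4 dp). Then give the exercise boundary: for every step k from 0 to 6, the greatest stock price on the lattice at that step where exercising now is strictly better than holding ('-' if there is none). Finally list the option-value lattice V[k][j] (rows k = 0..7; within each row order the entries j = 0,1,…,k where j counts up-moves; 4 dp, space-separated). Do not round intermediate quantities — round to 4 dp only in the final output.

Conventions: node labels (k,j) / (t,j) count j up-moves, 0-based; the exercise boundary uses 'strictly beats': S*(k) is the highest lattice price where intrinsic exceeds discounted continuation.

params: Δt=0.15529 u=1.17211 d=0.85316 q=0.48482 e^(-rΔt)=0.99227
t_7 payoffs: 58.8930 45.5142 27.1337 1.8817 0.0000 0.0000 0.0000 0.0000
t_6: node(6,0) S=41.9463 payoff=52.7337 vs cont=52.0014 → 52.7337 [stop]  node(6,1) S=57.6278 payoff=37.0522 vs cont=36.3199 → 37.0522 [stop]  node(6,2) S=79.1718 payoff=15.5082 vs cont=14.7759 → 15.5082 [stop]  node(6,3) S=108.7700 payoff=0.0000 vs cont=0.9619 → 0.9619 [wait]  node(6,4) S=149.4333 payoff=0.0000 vs cont=0.0000 → 0.0000 [wait]  node(6,5) S=205.2985 payoff=0.0000 vs cont=0.0000 → 0.0000 [wait]  node(6,6) S=282.0488 payoff=0.0000 vs cont=0.0000 → 0.0000 [wait]  ⇒ S*(6)=79.1718
t_5: node(5,0) S=49.1658 payoff=45.5142 vs cont=44.7819 → 45.5142 [stop]  node(5,1) S=67.5463 payoff=27.1337 vs cont=26.4014 → 27.1337 [stop]  node(5,2) S=92.7983 payoff=1.8817 vs cont=8.3905 → 8.3905 [wait]  node(5,3) S=127.4906 payoff=0.0000 vs cont=0.4917 → 0.4917 [wait]  node(5,4) S=175.1526 payoff=0.0000 vs cont=0.0000 → 0.0000 [wait]  node(5,5) S=240.6329 payoff=0.0000 vs cont=0.0000 → 0.0000 [wait]  ⇒ S*(5)=67.5463
t_4: node(4,0) S=57.6278 payoff=37.0522 vs cont=36.3199 → 37.0522 [stop]  node(4,1) S=79.1718 payoff=15.5082 vs cont=17.9070 → 17.9070 [wait]  node(4,2) S=108.7700 payoff=0.0000 vs cont=4.5257 → 4.5257 [wait]  node(4,3) S=149.4333 payoff=0.0000 vs cont=0.2514 → 0.2514 [wait]  node(4,4) S=205.2985 payoff=0.0000 vs cont=0.0000 → 0.0000 [wait]  ⇒ S*(4)=57.6278
t_3: node(3,0) S=67.5463 payoff=27.1337 vs cont=27.5555 → 27.5555 [wait]  node(3,1) S=92.7983 payoff=1.8817 vs cont=11.3312 → 11.3312 [wait]  node(3,2) S=127.4906 payoff=0.0000 vs cont=2.4345 → 2.4345 [wait]  node(3,3) S=175.1526 payoff=0.0000 vs cont=0.1285 → 0.1285 [wait]  ⇒ S*(3)=-
t_2: node(2,0) S=79.1718 payoff=15.5082 vs cont=19.5373 → 19.5373 [wait]  node(2,1) S=108.7700 payoff=0.0000 vs cont=6.9636 → 6.9636 [wait]  node(2,2) S=149.4333 payoff=0.0000 vs cont=1.3063 → 1.3063 [wait]  ⇒ S*(2)=-
t_1: node(1,0) S=92.7983 payoff=1.8817 vs cont=13.3374 → 13.3374 [wait]  node(1,1) S=127.4906 payoff=0.0000 vs cont=4.1882 → 4.1882 [wait]  ⇒ S*(1)=-
t_0: node(0,0) S=108.7700 payoff=0.0000 vs cont=8.8328 → 8.8328 [wait]  ⇒ S*(0)=-

price = 8.8328
boundary = - - - - 57.6278 67.5463 79.1718
tree:
8.8328
13.3374 4.1882
19.5373 6.9636 1.3063
27.5555 11.3312 2.4345 0.1285
37.0522 17.9070 4.5257 0.2514 0.0000
45.5142 27.1337 8.3905 0.4917 0.0000 0.0000
52.7337 37.0522 15.5082 0.9619 0.0000 0.0000 0.0000
58.8930 45.5142 27.1337 1.8817 0.0000 0.0000 0.0000 0.0000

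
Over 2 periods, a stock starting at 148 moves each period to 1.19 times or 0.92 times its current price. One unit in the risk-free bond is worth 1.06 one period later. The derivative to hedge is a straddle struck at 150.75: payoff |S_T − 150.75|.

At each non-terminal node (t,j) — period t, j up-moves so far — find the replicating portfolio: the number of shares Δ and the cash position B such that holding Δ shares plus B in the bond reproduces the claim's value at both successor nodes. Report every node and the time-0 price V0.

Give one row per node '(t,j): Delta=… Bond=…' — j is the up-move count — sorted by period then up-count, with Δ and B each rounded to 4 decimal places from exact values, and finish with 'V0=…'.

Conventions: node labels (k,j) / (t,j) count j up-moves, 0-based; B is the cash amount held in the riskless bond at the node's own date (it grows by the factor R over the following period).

Since d<R<u, set p* = (R−d)/(u−d) = 0.5185; price each node as the discounted p*-expectation of its children.
At maturity the claim pays: V(2,0)=25.4828, V(2,1)=11.2804, V(2,2)=58.8328
Node (1,0) S=136.1600: V=(p*·11.2804+(1−p*)·25.4828)/1.06=17.0930; Δ=(11.2804−25.4828)/(162.0304−125.2672)=-0.3863; B=V−Δ·S=69.6945
Node (1,1) S=176.1200: V=(p*·58.8328+(1−p*)·11.2804)/1.06=33.9030; Δ=(58.8328−11.2804)/(209.5828−162.0304)=1.0000; B=V−Δ·S=-142.2170
Node (0,0) S=148.0000: V=(p*·33.9030+(1−p*)·17.0930)/1.06=24.3484; Δ=(33.9030−17.0930)/(176.1200−136.1600)=0.4207; B=V−Δ·S=-37.9109
Check: Δ(0,0)·S0 + B(0,0) = 24.3484 = V0.

(0,0): Delta=0.4207 Bond=-37.9109
(1,0): Delta=-0.3863 Bond=69.6945
(1,1): Delta=1.0000 Bond=-142.2170
V0=24.3484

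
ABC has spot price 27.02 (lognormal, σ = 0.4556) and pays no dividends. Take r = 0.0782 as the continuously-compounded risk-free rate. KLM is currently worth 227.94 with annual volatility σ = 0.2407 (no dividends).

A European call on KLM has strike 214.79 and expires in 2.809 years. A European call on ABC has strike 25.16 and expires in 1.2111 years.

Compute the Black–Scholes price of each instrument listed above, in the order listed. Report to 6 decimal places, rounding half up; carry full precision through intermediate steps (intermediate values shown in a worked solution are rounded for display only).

price(KLM call K=214.79) = 66.963792
price(ABC call K=25.16) = 7.268267

[KLM call K=214.79]
σ√T = 0.2407·√2.809 = 0.403415
d₁ = (ln(S/K) + (r+σ²/2)T) / (σ√T) = (ln(227.94/214.79) + (0.0782+0.2407²/2)·2.809) / 0.403415 = (0.059422 + 0.301036) / 0.403415 = 0.893515
d₂ = d₁ − σ√T = 0.893515 − 0.403415 = 0.490100
e^{−rT} = 0.802789
N(d₁) = 0.814209,  N(d₂) = 0.687968
price = S·N(d₁) − K·e^{−rT}·N(d₂) = 185.590855 − 118.627063 = 66.963792
[ABC call K=25.16]
σ√T = 0.4556·√1.2111 = 0.501388
d₁ = (ln(S/K) + (r+σ²/2)T) / (σ√T) = (ln(27.02/25.16) + (0.0782+0.4556²/2)·1.2111) / 0.501388 = (0.071322 + 0.220403) / 0.501388 = 0.581835
d₂ = d₁ − σ√T = 0.581835 − 0.501388 = 0.080447
e^{−rT} = 0.909638
N(d₁) = 0.719661,  N(d₂) = 0.532059
price = S·N(d₁) − K·e^{−rT}·N(d₂) = 19.445239 − 12.176973 = 7.268267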